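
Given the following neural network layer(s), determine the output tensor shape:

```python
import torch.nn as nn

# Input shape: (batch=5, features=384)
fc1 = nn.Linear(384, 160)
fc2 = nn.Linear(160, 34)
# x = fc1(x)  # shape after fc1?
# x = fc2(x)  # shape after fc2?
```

Input: (5, 384) -> after fc1: (5, 160) -> Output: (5, 34)

Answer: (5, 34)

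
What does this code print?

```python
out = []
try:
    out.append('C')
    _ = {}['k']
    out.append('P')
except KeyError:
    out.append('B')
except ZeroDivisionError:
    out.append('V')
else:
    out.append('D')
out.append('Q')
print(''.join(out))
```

Execution trace: 'C' (try body) → 'B' (except KeyError) → 'Q' (after the try/except). Output: CBQ

Answer: CBQ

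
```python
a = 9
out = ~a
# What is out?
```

Trace:
`a = 9` → a = 9
`out = ~a` → out = -10
So out = -10

Answer: -10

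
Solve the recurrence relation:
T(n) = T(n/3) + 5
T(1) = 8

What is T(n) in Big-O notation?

Each step divides n by 3 and adds 5. After log_3(n) steps we reach T(1)=8. So T(n) = 5·log_3(n) + 8 = O(log n).

Answer: O(log n)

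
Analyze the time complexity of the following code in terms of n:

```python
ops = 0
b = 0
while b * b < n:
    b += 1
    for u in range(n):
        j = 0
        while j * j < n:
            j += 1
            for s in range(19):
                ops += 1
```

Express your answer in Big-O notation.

Each loop level contributes: √n × n × √n × 1. Multiplying the contributions gives O(n^2).

Answer: O(n^2)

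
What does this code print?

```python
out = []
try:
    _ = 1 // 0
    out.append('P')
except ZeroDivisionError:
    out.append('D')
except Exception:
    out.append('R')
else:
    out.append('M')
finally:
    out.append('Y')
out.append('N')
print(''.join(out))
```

Execution trace: 'D' (except ZeroDivisionError) → 'Y' (finally) → 'N' (after the try/except). Output: DYN

Answer: DYN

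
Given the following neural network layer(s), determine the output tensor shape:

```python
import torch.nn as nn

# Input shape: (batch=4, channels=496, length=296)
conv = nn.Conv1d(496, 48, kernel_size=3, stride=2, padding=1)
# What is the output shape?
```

Input: (4, 496, 296) -> Output: (4, 48, 148)

Answer: (4, 48, 148)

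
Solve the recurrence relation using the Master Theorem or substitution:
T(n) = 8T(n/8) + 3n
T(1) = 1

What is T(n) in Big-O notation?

By Master Theorem: a=8, b=8, f(n)=3n. Since log_8(8) = 1 and f(n) = Θ(n^1), Case 2 applies. T(n) = O(n log n).

Answer: O(n log n)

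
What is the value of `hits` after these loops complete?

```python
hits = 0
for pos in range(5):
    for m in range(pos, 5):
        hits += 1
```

Upper triangle: 5 + 4 + ... + 1
`hits` takes the values: 0 → 1 → 2 → 3 → 4 → 5 → 6 → 7 → 8 → 9 → 10 → 11 → 12 → 13 → 14 → 15

Answer: 15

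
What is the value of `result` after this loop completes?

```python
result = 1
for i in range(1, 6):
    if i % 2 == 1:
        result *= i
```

Product of odd numbers 1 to 5
`result` takes the values: 1 → 3 → 15

Answer: 15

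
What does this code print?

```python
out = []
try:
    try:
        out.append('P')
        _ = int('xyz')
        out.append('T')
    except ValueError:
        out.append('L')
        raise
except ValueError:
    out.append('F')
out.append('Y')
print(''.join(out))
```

Execution trace: 'P' (inner try body) → 'L' (inner except ValueError) → 'F' (outer except ValueError) → 'Y' (after the try/except). Output: PLFY

Answer: PLFY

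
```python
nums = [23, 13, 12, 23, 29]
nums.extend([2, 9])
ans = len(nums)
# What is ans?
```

Trace:
`nums = [23, 13, 12, 23, 29]` → nums = [23, 13, 12, 23, 29]
`nums.extend([2, 9])` → nums = [23, 13, 12, 23, 29, 2, 9]
`ans = len(nums)` → ans = 7
So ans = 7

Answer: 7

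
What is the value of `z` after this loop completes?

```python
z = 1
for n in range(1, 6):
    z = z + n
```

Start at 1, add 1 through 5
`z` takes the values: 1 → 2 → 4 → 7 → 11 → 16

Answer: 16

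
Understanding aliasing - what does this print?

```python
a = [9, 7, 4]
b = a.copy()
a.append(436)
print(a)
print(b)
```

Key concept: list.copy() creates independent copy.
Step by step:
`a = [9, 7, 4]` → a = [9, 7, 4]
`b = a.copy()` → b = [9, 7, 4]
`a.append(436)` → a = [9, 7, 4, 436]
`print(a)` → prints [9, 7, 4, 436]
`print(b)` → prints [9, 7, 4]

Answer:
[9, 7, 4, 436]
[9, 7, 4]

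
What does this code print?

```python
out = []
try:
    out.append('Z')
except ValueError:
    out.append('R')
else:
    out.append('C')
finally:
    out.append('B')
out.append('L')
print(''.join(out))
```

Execution trace: 'Z' (try body, no exception) → 'C' (else) → 'B' (finally) → 'L' (after the try/except). Output: ZCBL

Answer: ZCBL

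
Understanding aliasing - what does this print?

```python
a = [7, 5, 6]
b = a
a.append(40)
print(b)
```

Key concept: basic list aliasing.
Step by step:
`a = [7, 5, 6]` → a = [7, 5, 6]
`b = a` → b = [7, 5, 6] (same object as a)
`a.append(40)` → a = [7, 5, 6, 40] (same object as b); b = [7, 5, 6, 40] (same object as a)
`print(b)` → prints [7, 5, 6, 40]

Answer: [7, 5, 6, 40]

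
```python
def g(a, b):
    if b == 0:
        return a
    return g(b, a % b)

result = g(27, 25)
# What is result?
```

g(27, 25) -> g(25, 2) -> g(2, 1) -> g(1, 0) -> 1

Answer: 1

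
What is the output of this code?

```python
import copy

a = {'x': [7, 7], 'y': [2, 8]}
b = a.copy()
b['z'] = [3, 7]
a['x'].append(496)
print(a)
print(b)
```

Key concept: shallow copy of dict with mutable values.
Step by step:
`a = {'x': [7, 7], 'y': [2, 8]}` → a = {'x': [7, 7], 'y': [2, 8]}
`b = a.copy()` → b = {'x': [7, 7], 'y': [2, 8]}
`b['z'] = [3, 7]` → b = {'x': [7, 7], 'y': [2, 8], 'z': [3, 7]}
`a['x'].append(496)` → a = {'x': [7, 7, 496], 'y': [2, 8]}; b = {'x': [7, 7, 496], 'y': [2, 8], 'z': [3, 7]}
`print(a)` → prints {'x': [7, 7, 496], 'y': [2, 8]}
`print(b)` → prints {'x': [7, 7, 496], 'y': [2, 8], 'z': [3, 7]}

Answer:
{'x': [7, 7, 496], 'y': [2, 8]}
{'x': [7, 7, 496], 'y': [2, 8], 'z': [3, 7]}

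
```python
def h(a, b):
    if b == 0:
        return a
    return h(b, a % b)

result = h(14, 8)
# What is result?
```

h(14, 8) -> h(8, 6) -> h(6, 2) -> h(2, 0) -> 2

Answer: 2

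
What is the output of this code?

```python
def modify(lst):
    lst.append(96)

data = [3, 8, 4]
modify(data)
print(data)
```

Key concept: function modifies passed list.
Step by step:
`data = [3, 8, 4]` → data = [3, 8, 4]
`modify(data)` → data = [3, 8, 4, 96]
`print(data)` → prints [3, 8, 4, 96]

Answer: [3, 8, 4, 96]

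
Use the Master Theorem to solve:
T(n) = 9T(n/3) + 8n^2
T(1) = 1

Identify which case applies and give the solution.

a=9, b=3, f(n)=8n^2. log_3(9) = 2. Since c=2 = 2, Case 2 applies: T(n) = Θ(n^log_b(a) · log n) = O(n^2 log n).

Answer: O(n^2 log n) - Case 2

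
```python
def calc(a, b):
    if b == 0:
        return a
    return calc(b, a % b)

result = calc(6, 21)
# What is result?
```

calc(6, 21) -> calc(21, 6) -> calc(6, 3) -> calc(3, 0) -> 3

Answer: 3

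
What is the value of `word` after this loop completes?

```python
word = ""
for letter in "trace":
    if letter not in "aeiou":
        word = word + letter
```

Remove vowels from 'trace'
`word` takes the values: "" → "t" → "tr" → "trc"

Answer: "trc"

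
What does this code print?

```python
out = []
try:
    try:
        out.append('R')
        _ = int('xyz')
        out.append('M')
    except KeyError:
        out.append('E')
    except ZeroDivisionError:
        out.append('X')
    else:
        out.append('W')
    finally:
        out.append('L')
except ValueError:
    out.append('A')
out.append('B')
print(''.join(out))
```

Execution trace: 'R' (try body) → 'L' (finally) → 'A' (outer except ValueError) → 'B' (after the try/except). Output: RLAB

Answer: RLAB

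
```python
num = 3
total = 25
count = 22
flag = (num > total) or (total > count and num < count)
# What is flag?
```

Trace:
`num = 3` → num = 3
`total = 25` → total = 25
`count = 22` → count = 22
`flag = (num > total) or (total > count and num < count)` → flag = True
So flag = True

Answer: True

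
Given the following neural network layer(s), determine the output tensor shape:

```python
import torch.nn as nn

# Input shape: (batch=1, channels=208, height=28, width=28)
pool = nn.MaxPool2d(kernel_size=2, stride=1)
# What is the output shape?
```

Input: (1, 208, 28, 28) -> Output: (1, 208, 27, 27)

Answer: (1, 208, 27, 27)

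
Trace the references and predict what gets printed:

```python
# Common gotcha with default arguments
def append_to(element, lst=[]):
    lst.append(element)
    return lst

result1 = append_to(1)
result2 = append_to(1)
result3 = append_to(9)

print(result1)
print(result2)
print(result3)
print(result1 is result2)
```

Key concept: mutable default argument gotcha.
Step by step:
`result1 = append_to(1)` → result1 = [1]
`result2 = append_to(1)` → result1 = [1, 1] (same object as result2); result2 = [1, 1] (same object as result1)
`result3 = append_to(9)` → result1 = [1, 1, 9] (same object as result2, result3); result2 = [1, 1, 9] (same object as result1, result3); result3 = [1, 1, 9] (same object as result1, result2)
`print(result1)` → prints [1, 1, 9]
`print(result2)` → prints [1, 1, 9]
`print(result3)` → prints [1, 1, 9]
`print(result1 is result2)` → prints True

Answer:
[1, 1, 9]
[1, 1, 9]
[1, 1, 9]
True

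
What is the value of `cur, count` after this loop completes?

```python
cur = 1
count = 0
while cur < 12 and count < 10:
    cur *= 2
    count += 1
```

Double until >= 12 or 10 iterations
`cur, count` takes the values: (1, 0) → (2, 0) → (2, 1) → (4, 1) → (4, 2) → (8, 2) → (8, 3) → (16, 3) → (16, 4)

Answer: 16, 4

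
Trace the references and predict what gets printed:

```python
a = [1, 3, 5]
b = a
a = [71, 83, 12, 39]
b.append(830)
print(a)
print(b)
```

Key concept: rebinding vs mutation: a is rebound to a new list, b still points at the original.
Step by step:
`a = [1, 3, 5]` → a = [1, 3, 5]
`b = a` → b = [1, 3, 5] (same object as a)
`a = [71, 83, 12, 39]` → a = [71, 83, 12, 39]
`b.append(830)` → b = [1, 3, 5, 830]
`print(a)` → prints [71, 83, 12, 39]
`print(b)` → prints [1, 3, 5, 830]

Answer:
[71, 83, 12, 39]
[1, 3, 5, 830]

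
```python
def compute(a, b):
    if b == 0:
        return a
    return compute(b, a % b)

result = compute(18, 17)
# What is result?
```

compute(18, 17) -> compute(17, 1) -> compute(1, 0) -> 1

Answer: 1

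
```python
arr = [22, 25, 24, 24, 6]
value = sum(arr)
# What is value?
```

Trace:
`arr = [22, 25, 24, 24, 6]` → arr = [22, 25, 24, 24, 6]
`value = sum(arr)` → value = 101
So value = 101

Answer: 101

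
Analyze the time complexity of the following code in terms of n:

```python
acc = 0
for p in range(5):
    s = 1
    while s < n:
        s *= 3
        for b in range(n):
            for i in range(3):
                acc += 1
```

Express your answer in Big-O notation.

Each loop level contributes: 1 × log n × n × 1. Multiplying the contributions gives O(n log n).

Answer: O(n log n)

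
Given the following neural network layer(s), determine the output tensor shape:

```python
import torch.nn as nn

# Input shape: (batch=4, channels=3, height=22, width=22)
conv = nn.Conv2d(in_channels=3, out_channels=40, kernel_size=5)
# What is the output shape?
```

Input: (4, 3, 22, 22) -> Output: (4, 40, 18, 18)

Answer: (4, 40, 18, 18)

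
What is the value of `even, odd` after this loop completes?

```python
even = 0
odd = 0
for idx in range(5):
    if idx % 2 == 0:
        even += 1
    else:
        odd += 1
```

Count evens and odds in range(5)
`even, odd` takes the values: (0, 0) → (1, 0) → (1, 1) → (2, 1) → (2, 2) → (3, 2)

Answer: 3, 2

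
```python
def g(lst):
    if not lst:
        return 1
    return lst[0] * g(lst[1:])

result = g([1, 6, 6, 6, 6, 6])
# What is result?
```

Product over [1, 6, 6, 6, 6, 6] = 1 * 6 * 6 * 6 * 6 * 6 = 7776

Answer: 7776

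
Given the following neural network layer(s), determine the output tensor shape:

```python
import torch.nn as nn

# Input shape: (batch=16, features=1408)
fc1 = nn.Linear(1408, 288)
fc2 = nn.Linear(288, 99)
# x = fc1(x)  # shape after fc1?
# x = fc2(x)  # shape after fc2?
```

Input: (16, 1408) -> after fc1: (16, 288) -> Output: (16, 99)

Answer: (16, 99)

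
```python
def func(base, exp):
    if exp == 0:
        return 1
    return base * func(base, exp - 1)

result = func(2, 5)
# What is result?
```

func(2, 5) = 2 * 2 * 2 * 2 * 2 = 32

Answer: 32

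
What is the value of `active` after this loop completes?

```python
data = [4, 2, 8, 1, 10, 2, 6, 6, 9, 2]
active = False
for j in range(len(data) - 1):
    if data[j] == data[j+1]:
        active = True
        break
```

Check consecutive duplicates in [4, 2, 8, 1, 10, 2, 6, 6, 9, 2]
`active` takes the values: False → True

Answer: True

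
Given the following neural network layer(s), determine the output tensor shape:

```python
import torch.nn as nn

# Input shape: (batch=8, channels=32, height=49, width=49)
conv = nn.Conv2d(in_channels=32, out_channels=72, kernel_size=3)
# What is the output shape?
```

Input: (8, 32, 49, 49) -> Output: (8, 72, 47, 47)

Answer: (8, 72, 47, 47)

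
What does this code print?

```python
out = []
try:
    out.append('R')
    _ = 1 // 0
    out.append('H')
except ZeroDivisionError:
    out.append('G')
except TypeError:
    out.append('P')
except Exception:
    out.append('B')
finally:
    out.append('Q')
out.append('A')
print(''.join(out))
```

Execution trace: 'R' (try body) → 'G' (except ZeroDivisionError) → 'Q' (finally) → 'A' (after the try/except). Output: RGQA

Answer: RGQA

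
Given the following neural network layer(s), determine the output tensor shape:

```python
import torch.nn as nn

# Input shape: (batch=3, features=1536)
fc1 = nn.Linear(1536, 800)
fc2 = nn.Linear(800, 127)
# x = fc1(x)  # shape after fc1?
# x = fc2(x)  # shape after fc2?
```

Input: (3, 1536) -> after fc1: (3, 800) -> Output: (3, 127)

Answer: (3, 127)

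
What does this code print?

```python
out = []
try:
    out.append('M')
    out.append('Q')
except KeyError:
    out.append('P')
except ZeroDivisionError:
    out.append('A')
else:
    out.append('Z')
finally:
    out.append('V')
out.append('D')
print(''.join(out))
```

Execution trace: 'M' (try body) → 'Q' (try body, no exception) → 'Z' (else) → 'V' (finally) → 'D' (after the try/except). Output: MQZVD

Answer: MQZVD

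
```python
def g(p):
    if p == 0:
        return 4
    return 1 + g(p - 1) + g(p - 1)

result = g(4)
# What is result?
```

g(p) = 1 + 2·g(p-1), g(0)=4. Closed form: (4+1)·2^4 - 1 = 79.

Answer: 79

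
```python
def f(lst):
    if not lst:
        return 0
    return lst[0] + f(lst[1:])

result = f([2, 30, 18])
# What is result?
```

2 + 30 + 18 + 0 = 50

Answer: 50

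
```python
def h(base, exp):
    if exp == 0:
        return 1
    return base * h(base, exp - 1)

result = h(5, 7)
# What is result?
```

h(5, 7) = 5 * 5 * 5 * 5 * 5 * 5 * 5 = 78125

Answer: 78125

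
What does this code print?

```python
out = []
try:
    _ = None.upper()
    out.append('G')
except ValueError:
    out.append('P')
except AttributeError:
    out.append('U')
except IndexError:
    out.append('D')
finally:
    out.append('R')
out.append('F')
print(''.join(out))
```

Execution trace: 'U' (except AttributeError) → 'R' (finally) → 'F' (after the try/except). Output: URF

Answer: URF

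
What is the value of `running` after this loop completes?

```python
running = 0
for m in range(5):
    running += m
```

Sum of 0 to 4 = 10
`running` takes the values: 0 → 1 → 3 → 6 → 10

Answer: 10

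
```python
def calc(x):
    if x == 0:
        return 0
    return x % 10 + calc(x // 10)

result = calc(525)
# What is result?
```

Sum of digits of 525: 5 + 2 + 5 = 12

Answer: 12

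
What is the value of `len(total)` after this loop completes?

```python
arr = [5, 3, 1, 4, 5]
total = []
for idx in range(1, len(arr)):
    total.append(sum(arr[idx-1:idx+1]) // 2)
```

Number of 2-element averages
`total` takes the values: [] → [4] → [4, 2] → [4, 2, 2] → [4, 2, 2, 4]
So `len(total)` = 4

Answer: 4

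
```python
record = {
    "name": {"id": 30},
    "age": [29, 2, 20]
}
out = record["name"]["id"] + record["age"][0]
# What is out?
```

Trace:
`record = { ...` → record = {'name': {'id': 30}, 'age': [29, 2, 20]}
`out = record["name"]["id"] + record["age"][0]` → out = 59
So out = 59

Answer: 59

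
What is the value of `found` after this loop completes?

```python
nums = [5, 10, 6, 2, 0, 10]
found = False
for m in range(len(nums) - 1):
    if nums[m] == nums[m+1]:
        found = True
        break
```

Check consecutive duplicates in [5, 10, 6, 2, 0, 10]
`found` takes the values: False

Answer: False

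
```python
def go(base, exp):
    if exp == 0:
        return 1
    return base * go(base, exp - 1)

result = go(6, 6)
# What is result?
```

go(6, 6) = 6 * 6 * 6 * 6 * 6 * 6 = 46656

Answer: 46656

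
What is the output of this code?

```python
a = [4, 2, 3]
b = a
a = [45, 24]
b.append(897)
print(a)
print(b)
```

Key concept: rebinding vs mutation: a is rebound to a new list, b still points at the original.
Step by step:
`a = [4, 2, 3]` → a = [4, 2, 3]
`b = a` → b = [4, 2, 3] (same object as a)
`a = [45, 24]` → a = [45, 24]
`b.append(897)` → b = [4, 2, 3, 897]
`print(a)` → prints [45, 24]
`print(b)` → prints [4, 2, 3, 897]

Answer:
[45, 24]
[4, 2, 3, 897]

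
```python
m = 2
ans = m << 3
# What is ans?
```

Trace:
`m = 2` → m = 2
`ans = m << 3` → ans = 16
So ans = 16

Answer: 16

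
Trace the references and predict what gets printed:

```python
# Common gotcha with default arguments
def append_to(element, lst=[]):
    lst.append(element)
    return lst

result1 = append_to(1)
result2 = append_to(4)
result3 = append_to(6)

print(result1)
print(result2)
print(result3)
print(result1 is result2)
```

Key concept: mutable default argument gotcha.
Step by step:
`result1 = append_to(1)` → result1 = [1]
`result2 = append_to(4)` → result1 = [1, 4] (same object as result2); result2 = [1, 4] (same object as result1)
`result3 = append_to(6)` → result1 = [1, 4, 6] (same object as result2, result3); result2 = [1, 4, 6] (same object as result1, result3); result3 = [1, 4, 6] (same object as result1, result2)
`print(result1)` → prints [1, 4, 6]
`print(result2)` → prints [1, 4, 6]
`print(result3)` → prints [1, 4, 6]
`print(result1 is result2)` → prints True

Answer:
[1, 4, 6]
[1, 4, 6]
[1, 4, 6]
True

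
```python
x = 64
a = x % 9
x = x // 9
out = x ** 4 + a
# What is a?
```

Trace:
`x = 64` → x = 64
`a = x % 9` → a = 1
`x = x // 9` → x = 7
`out = x ** 4 + a` → out = 2402
So a = 1

Answer: 1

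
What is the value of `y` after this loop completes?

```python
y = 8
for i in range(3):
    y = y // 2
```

Halve 3 times: 8 // 2^3 = 1
`y` takes the values: 8 → 4 → 2 → 1

Answer: 1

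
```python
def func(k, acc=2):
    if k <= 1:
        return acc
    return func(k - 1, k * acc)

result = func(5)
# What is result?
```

Accumulator trace (n, acc): (5, 2) -> (4, 10) -> (3, 40) -> (2, 120) -> (1, 240) -> return 240

Answer: 240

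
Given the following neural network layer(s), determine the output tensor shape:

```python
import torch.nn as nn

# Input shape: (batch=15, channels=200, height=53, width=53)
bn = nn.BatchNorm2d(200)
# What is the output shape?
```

Input: (15, 200, 53, 53) -> Output: (15, 200, 53, 53)

Answer: (15, 200, 53, 53)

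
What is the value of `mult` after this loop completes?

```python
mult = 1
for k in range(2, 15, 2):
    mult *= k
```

Product of even numbers 2 to 14
`mult` takes the values: 1 → 2 → 8 → 48 → 384 → 3840 → 46080 → 645120

Answer: 645120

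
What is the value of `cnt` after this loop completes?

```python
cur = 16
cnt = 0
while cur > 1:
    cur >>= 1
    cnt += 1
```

Count right shifts until 1
`cnt` takes the values: 0 → 1 → 2 → 3 → 4

Answer: 4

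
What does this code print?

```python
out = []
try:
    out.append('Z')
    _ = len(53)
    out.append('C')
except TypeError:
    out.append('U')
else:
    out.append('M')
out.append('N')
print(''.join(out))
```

Execution trace: 'Z' (try body) → 'U' (except TypeError) → 'N' (after the try/except). Output: ZUN

Answer: ZUN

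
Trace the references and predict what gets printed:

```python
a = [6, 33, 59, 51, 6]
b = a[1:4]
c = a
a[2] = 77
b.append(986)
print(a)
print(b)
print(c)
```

Key concept: slice vs alias.
Step by step:
`a = [6, 33, 59, 51, 6]` → a = [6, 33, 59, 51, 6]
`b = a[1:4]` → b = [33, 59, 51]
`c = a` → c = [6, 33, 59, 51, 6] (same object as a)
`a[2] = 77` → a = [6, 33, 77, 51, 6] (same object as c); c = [6, 33, 77, 51, 6] (same object as a)
`b.append(986)` → b = [33, 59, 51, 986]
`print(a)` → prints [6, 33, 77, 51, 6]
`print(b)` → prints [33, 59, 51, 986]
`print(c)` → prints [6, 33, 77, 51, 6]

Answer:
[6, 33, 77, 51, 6]
[33, 59, 51, 986]
[6, 33, 77, 51, 6]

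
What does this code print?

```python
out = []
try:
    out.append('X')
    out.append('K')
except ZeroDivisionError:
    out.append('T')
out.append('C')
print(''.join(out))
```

Execution trace: 'X' (try body) → 'K' (try body, no exception) → 'C' (after the try/except). Output: XKC

Answer: XKC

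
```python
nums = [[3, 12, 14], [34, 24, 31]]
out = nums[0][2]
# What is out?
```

Trace:
`nums = [[3, 12, 14], [34, 24, 31]]` → nums = [[3, 12, 14], [34, 24, 31]]
`out = nums[0][2]` → out = 14
So out = 14

Answer: 14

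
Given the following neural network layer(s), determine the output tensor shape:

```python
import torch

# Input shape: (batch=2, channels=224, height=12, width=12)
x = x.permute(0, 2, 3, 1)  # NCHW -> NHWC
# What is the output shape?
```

Input: (2, 224, 12, 12) -> Output: (2, 12, 12, 224)

Answer: (2, 12, 12, 224)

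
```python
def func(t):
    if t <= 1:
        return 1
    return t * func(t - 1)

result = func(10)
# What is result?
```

func(10) = 10 * 9 * 8 * 7 * 6 * 5 * 4 * 3 * 2 * 1 = 3628800

Answer: 3628800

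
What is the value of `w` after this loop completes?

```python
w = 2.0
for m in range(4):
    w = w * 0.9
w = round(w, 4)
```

Exponential decay: 2.0 * 0.9^4
`w` takes the values: 2.0 → 1.8 → 1.62 → 1.458 → 1.3122

Answer: 1.3122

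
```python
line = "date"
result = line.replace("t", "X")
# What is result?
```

Trace:
`line = "date"` → line = 'date'
`result = line.replace("t", "X")` → result = 'daXe'
So result = 'daXe'

Answer: 'daXe'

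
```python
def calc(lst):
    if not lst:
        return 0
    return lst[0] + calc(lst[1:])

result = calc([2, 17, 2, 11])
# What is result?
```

2 + 17 + 2 + 11 + 0 = 32

Answer: 32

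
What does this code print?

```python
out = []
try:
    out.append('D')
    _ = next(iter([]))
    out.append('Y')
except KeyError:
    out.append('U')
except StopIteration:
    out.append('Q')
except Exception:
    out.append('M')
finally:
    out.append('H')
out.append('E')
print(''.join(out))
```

Execution trace: 'D' (try body) → 'Q' (except StopIteration) → 'H' (finally) → 'E' (after the try/except). Output: DQHE

Answer: DQHE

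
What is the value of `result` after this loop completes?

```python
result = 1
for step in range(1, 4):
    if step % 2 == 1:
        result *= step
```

Product of odd numbers 1 to 3
`result` takes the values: 1 → 3

Answer: 3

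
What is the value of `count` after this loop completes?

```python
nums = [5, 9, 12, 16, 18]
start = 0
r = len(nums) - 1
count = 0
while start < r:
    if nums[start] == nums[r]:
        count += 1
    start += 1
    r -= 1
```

Count matching pairs from ends
`count` takes the values: 0

Answer: 0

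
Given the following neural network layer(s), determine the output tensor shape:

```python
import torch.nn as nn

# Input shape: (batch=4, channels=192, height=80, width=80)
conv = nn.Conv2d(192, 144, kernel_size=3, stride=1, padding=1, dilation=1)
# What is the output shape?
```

Input: (4, 192, 80, 80) -> Output: (4, 144, 80, 80)

Answer: (4, 144, 80, 80)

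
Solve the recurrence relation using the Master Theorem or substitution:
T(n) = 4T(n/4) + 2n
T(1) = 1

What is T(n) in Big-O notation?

By Master Theorem: a=4, b=4, f(n)=2n. Since log_4(4) = 1 and f(n) = Θ(n^1), Case 2 applies. T(n) = O(n log n).

Answer: O(n log n)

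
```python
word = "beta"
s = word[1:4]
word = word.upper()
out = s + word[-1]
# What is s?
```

Trace:
`word = "beta"` → word = 'beta'
`s = word[1:4]` → s = 'eta'
`word = word.upper()` → word = 'BETA'
`out = s + word[-1]` → out = 'etaA'
So s = 'eta'

Answer: 'eta'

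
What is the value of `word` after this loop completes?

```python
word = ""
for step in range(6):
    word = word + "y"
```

Repeat 'y' 6 times
`word` takes the values: "" → "y" → "yy" → "yyy" → "yyyy" → "yyyyy" → "yyyyyy"

Answer: "yyyyyy"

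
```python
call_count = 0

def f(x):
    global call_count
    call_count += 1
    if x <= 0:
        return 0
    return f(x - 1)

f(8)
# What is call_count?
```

Linear recursion stepping by 1: 9 calls from x=8 down to ≤0.

Answer: 9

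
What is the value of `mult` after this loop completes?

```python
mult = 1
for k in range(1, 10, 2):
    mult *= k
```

Product of 1, 3, 5, ... up to 9
`mult` takes the values: 1 → 3 → 15 → 105 → 945

Answer: 945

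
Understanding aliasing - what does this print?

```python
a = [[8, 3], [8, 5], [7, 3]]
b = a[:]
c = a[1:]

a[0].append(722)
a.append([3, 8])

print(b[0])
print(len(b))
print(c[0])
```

Key concept: slice with nested mutation.
Step by step:
`a = [[8, 3], [8, 5], [7, 3]]` → a = [[8, 3], [8, 5], [7, 3]]
`b = a[:]` → b = [[8, 3], [8, 5], [7, 3]]
`c = a[1:]` → c = [[8, 5], [7, 3]]
`a[0].append(722)` → a = [[8, 3, 722], [8, 5], [7, 3]]; b = [[8, 3, 722], [8, 5], [7, 3]]
`a.append([3, 8])` → a = [[8, 3, 722], [8, 5], [7, 3], [3, 8]]
`print(b[0])` → prints [8, 3, 722]
`print(len(b))` → prints 3
`print(c[0])` → prints [8, 5]

Answer:
[8, 3, 722]
3
[8, 5]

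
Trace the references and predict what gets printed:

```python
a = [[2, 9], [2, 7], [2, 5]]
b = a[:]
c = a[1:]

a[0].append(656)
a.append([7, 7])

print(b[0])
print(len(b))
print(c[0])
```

Key concept: slice with nested mutation.
Step by step:
`a = [[2, 9], [2, 7], [2, 5]]` → a = [[2, 9], [2, 7], [2, 5]]
`b = a[:]` → b = [[2, 9], [2, 7], [2, 5]]
`c = a[1:]` → c = [[2, 7], [2, 5]]
`a[0].append(656)` → a = [[2, 9, 656], [2, 7], [2, 5]]; b = [[2, 9, 656], [2, 7], [2, 5]]
`a.append([7, 7])` → a = [[2, 9, 656], [2, 7], [2, 5], [7, 7]]
`print(b[0])` → prints [2, 9, 656]
`print(len(b))` → prints 3
`print(c[0])` → prints [2, 7]

Answer:
[2, 9, 656]
3
[2, 7]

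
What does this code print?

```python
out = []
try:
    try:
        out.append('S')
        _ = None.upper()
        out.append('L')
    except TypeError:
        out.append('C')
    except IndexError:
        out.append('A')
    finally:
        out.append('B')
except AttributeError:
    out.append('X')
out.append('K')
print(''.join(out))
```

Execution trace: 'S' (try body) → 'B' (finally) → 'X' (outer except AttributeError) → 'K' (after the try/except). Output: SBXK

Answer: SBXK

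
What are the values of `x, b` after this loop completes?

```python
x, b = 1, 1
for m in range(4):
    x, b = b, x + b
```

Fibonacci: after 4 iterations
`x, b` takes the values: (1, 1) → (1, 2) → (2, 3) → (3, 5) → (5, 8)

Answer: 5, 8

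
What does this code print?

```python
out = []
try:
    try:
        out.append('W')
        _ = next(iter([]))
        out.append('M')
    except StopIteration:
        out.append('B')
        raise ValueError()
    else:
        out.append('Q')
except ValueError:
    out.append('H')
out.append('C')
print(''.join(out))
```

Execution trace: 'W' (inner try body) → 'B' (inner except StopIteration) → 'H' (outer except ValueError) → 'C' (after the try/except). Output: WBHC

Answer: WBHC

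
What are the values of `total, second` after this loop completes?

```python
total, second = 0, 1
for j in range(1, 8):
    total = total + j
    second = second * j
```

Sum and factorial of 1 to 7
`total, second` takes the values: (0, 1) → (1, 1) → (3, 1) → (3, 2) → (6, 2) → (6, 6) → (10, 6) → (10, 24) → (15, 24) → (15, 120) → (21, 120) → (21, 720) → (28, 720) → (28, 5040)

Answer: 28, 5040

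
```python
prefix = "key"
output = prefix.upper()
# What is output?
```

Trace:
`prefix = "key"` → prefix = 'key'
`output = prefix.upper()` → output = 'KEY'
So output = 'KEY'

Answer: 'KEY'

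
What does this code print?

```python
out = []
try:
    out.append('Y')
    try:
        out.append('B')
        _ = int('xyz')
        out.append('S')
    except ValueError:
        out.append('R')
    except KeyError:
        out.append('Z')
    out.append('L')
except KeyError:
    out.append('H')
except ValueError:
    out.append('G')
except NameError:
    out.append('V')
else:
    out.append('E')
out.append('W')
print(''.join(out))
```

Execution trace: 'Y' (try body) → 'B' (inner try body) → 'R' (inner except ValueError) → 'L' (try body, no exception) → 'E' (else) → 'W' (after the try/except). Output: YBRLEW

Answer: YBRLEW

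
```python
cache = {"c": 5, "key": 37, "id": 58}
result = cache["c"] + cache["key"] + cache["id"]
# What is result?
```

Trace:
`cache = {"c": 5, "key": 37, "id": 58}` → cache = {'c': 5, 'key': 37, 'id': 58}
`result = cache["c"] + cache["key"] + cache["id"]` → result = 100
So result = 100

Answer: 100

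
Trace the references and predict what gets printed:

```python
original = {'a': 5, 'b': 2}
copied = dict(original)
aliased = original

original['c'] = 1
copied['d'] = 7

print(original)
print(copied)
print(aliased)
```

Key concept: dict() creates copy, assignment creates alias.
Step by step:
`original = {'a': 5, 'b': 2}` → original = {'a': 5, 'b': 2}
`copied = dict(original)` → copied = {'a': 5, 'b': 2}
`aliased = original` → aliased = {'a': 5, 'b': 2} (same object as original)
`original['c'] = 1` → original = {'a': 5, 'b': 2, 'c': 1} (same object as aliased); aliased = {'a': 5, 'b': 2, 'c': 1} (same object as original)
`copied['d'] = 7` → copied = {'a': 5, 'b': 2, 'd': 7}
`print(original)` → prints {'a': 5, 'b': 2, 'c': 1}
`print(copied)` → prints {'a': 5, 'b': 2, 'd': 7}
`print(aliased)` → prints {'a': 5, 'b': 2, 'c': 1}

Answer:
{'a': 5, 'b': 2, 'c': 1}
{'a': 5, 'b': 2, 'd': 7}
{'a': 5, 'b': 2, 'c': 1}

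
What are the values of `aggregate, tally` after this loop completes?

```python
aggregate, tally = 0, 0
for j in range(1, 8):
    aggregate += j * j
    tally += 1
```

Sum of squares and count
`aggregate, tally` takes the values: (0, 0) → (1, 0) → (1, 1) → (5, 1) → (5, 2) → (14, 2) → (14, 3) → (30, 3) → (30, 4) → (55, 4) → (55, 5) → (91, 5) → (91, 6) → (140, 6) → (140, 7)

Answer: 140, 7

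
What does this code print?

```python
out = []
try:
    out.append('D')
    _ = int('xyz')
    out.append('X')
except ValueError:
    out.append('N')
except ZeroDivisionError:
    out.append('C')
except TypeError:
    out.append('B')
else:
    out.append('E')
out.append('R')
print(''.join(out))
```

Execution trace: 'D' (try body) → 'N' (except ValueError) → 'R' (after the try/except). Output: DNR

Answer: DNR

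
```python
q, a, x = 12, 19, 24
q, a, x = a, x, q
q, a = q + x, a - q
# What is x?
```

Trace:
`q, a, x = 12, 19, 24` → q = 12; a = 19; x = 24
`q, a, x = a, x, q` → q = 19; a = 24; x = 12
`q, a = q + x, a - q` → q = 31; a = 5
So x = 12

Answer: 12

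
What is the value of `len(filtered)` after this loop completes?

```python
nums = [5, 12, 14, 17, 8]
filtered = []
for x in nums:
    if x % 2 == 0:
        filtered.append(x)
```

Count even numbers in [5, 12, 14, 17, 8]
`filtered` takes the values: [] → [12] → [12, 14] → [12, 14, 8]
So `len(filtered)` = 3

Answer: 3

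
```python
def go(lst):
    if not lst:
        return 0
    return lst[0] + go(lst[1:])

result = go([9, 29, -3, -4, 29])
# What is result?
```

9 + 29 + (-3) + (-4) + 29 + 0 = 60

Answer: 60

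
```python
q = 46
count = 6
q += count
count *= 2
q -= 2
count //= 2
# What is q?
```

Trace:
`q = 46` → q = 46
`count = 6` → count = 6
`q += count` → q = 52
`count *= 2` → count = 12
`q -= 2` → q = 50
`count //= 2` → count = 6
So q = 50

Answer: 50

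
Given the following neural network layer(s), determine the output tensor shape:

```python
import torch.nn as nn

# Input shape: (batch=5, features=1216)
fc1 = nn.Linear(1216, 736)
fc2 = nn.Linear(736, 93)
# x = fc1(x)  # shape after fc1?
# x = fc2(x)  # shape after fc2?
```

Input: (5, 1216) -> after fc1: (5, 736) -> Output: (5, 93)

Answer: (5, 93)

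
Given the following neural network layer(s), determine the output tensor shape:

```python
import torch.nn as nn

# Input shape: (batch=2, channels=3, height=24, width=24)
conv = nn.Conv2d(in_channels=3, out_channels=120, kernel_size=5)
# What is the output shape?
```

Input: (2, 3, 24, 24) -> Output: (2, 120, 20, 20)

Answer: (2, 120, 20, 20)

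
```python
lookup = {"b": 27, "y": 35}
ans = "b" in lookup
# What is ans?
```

Trace:
`lookup = {"b": 27, "y": 35}` → lookup = {'b': 27, 'y': 35}
`ans = "b" in lookup` → ans = True
So ans = True

Answer: True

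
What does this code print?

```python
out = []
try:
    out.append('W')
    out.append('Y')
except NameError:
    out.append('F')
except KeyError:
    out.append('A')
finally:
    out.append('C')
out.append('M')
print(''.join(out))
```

Execution trace: 'W' (try body) → 'Y' (try body, no exception) → 'C' (finally) → 'M' (after the try/except). Output: WYCM

Answer: WYCM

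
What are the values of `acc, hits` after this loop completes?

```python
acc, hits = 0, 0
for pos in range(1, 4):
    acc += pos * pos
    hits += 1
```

Sum of squares and count
`acc, hits` takes the values: (0, 0) → (1, 0) → (1, 1) → (5, 1) → (5, 2) → (14, 2) → (14, 3)

Answer: 14, 3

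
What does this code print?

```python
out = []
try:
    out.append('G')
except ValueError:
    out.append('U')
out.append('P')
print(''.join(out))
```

Execution trace: 'G' (try body, no exception) → 'P' (after the try/except). Output: GP

Answer: GP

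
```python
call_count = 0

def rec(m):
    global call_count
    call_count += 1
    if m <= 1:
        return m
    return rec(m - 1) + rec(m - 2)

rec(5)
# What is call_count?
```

Calls(m) = 1 + Calls(m-1) + Calls(m-2); Calls(0)=Calls(1)=1. For m=5 this gives 15.

Answer: 15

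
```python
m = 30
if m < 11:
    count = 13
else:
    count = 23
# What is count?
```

Trace:
`m = 30` → m = 30
`if m < 11: ...` → m < 11 is False, take else branch → count = 23
So count = 23

Answer: 23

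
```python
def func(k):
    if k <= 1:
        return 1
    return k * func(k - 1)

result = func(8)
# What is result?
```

func(8) = 8 * 7 * 6 * 5 * 4 * 3 * 2 * 1 = 40320

Answer: 40320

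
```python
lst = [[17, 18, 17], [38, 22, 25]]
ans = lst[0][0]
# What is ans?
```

Trace:
`lst = [[17, 18, 17], [38, 22, 25]]` → lst = [[17, 18, 17], [38, 22, 25]]
`ans = lst[0][0]` → ans = 17
So ans = 17

Answer: 17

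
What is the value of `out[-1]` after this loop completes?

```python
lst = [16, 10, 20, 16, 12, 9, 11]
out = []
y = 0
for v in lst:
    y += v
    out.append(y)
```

Cumulative sum ends at 94
`out` takes the values: [] → [16] → [16, 26] → [16, 26, 46] → [16, 26, 46, 62] → [16, 26, 46, 62, 74] → [16, 26, 46, 62, 74, 83] → [16, 26, 46, 62, 74, 83, 94]
So `out[-1]` = 94

Answer: 94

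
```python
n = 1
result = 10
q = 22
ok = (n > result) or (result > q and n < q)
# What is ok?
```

Trace:
`n = 1` → n = 1
`result = 10` → result = 10
`q = 22` → q = 22
`ok = (n > result) or (result > q and n < q)` → ok = False
So ok = False

Answer: False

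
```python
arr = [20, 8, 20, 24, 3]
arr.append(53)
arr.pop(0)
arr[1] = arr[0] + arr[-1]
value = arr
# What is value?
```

Trace:
`arr = [20, 8, 20, 24, 3]` → arr = [20, 8, 20, 24, 3]
`arr.append(53)` → arr = [20, 8, 20, 24, 3, 53]
`arr.pop(0)` → arr = [8, 20, 24, 3, 53]
`arr[1] = arr[0] + arr[-1]` → arr = [8, 61, 24, 3, 53]
`value = arr` → value = [8, 61, 24, 3, 53]
So value = [8, 61, 24, 3, 53]

Answer: [8, 61, 24, 3, 53]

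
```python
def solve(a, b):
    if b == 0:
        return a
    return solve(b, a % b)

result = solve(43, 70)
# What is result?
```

solve(43, 70) -> solve(70, 43) -> solve(43, 27) -> solve(27, 16) -> solve(16, 11) -> solve(11, 5) -> solve(5, 1) -> solve(1, 0) -> 1

Answer: 1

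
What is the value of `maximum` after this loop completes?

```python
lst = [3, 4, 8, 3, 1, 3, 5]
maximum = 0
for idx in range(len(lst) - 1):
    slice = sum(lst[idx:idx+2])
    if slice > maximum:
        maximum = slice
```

Max sum of 2-element window in [3, 4, 8, 3, 1, 3, 5]
`maximum` takes the values: 0 → 7 → 12

Answer: 12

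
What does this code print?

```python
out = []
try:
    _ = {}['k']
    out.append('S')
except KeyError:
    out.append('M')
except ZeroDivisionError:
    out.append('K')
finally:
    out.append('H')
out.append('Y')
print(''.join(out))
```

Execution trace: 'M' (except KeyError) → 'H' (finally) → 'Y' (after the try/except). Output: MHY

Answer: MHY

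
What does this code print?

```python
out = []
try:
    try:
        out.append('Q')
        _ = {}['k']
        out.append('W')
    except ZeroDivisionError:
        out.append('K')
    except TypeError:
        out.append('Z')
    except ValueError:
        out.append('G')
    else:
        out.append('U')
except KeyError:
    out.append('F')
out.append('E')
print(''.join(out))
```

Execution trace: 'Q' (inner try body) → 'F' (outer except KeyError) → 'E' (after the try/except). Output: QFE

Answer: QFE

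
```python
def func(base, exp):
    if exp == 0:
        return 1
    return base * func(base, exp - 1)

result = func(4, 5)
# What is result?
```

func(4, 5) = 4 * 4 * 4 * 4 * 4 = 1024

Answer: 1024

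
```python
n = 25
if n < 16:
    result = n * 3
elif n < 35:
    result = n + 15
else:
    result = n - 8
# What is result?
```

Trace:
`n = 25` → n = 25
`if n < 16: ...` → n < 16 is False, n < 35 is True → result = 40
So result = 40

Answer: 40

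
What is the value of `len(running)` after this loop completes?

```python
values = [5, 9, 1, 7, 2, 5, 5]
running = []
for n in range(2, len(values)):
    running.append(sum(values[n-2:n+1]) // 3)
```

Number of 3-element averages
`running` takes the values: [] → [5] → [5, 5] → [5, 5, 3] → [5, 5, 3, 4] → [5, 5, 3, 4, 4]
So `len(running)` = 5

Answer: 5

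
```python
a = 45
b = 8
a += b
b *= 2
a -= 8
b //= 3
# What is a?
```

Trace:
`a = 45` → a = 45
`b = 8` → b = 8
`a += b` → a = 53
`b *= 2` → b = 16
`a -= 8` → a = 45
`b //= 3` → b = 5
So a = 45

Answer: 45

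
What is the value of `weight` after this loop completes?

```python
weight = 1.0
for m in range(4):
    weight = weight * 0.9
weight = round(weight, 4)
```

Exponential decay: 1.0 * 0.9^4
`weight` takes the values: 1.0 → 0.9 → 0.81 → 0.729 → 0.6561

Answer: 0.6561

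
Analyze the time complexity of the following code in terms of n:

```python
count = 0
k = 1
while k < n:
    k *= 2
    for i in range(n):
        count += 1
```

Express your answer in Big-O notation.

Each loop level contributes: log n × n. Multiplying the contributions gives O(n log n).

Answer: O(n log n)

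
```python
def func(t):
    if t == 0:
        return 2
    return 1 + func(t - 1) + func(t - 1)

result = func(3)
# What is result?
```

func(t) = 1 + 2·func(t-1), func(0)=2. Closed form: (2+1)·2^3 - 1 = 23.

Answer: 23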